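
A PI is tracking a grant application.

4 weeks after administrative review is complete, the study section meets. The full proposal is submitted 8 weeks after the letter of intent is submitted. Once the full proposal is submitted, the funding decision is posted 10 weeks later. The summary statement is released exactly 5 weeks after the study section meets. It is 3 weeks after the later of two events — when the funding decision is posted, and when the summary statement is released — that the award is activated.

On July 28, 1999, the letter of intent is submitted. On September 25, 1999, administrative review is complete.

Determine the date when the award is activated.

The letter of intent is submitted: Jul 28, 1999.
The full proposal is submitted: Jul 28, 1999 + 8 weeks = Sep 22, 1999.
The funding decision is posted: Sep 22, 1999 + 10 weeks = Dec 1, 1999.
Administrative review is complete: Sep 25, 1999.
The study section meets: Sep 25, 1999 + 4 weeks = Oct 23, 1999.
The summary statement is released: Oct 23, 1999 + 5 weeks = Nov 27, 1999.
Both prerequisites met — the funding decision is posted (Dec 1, 1999), the summary statement is released (Nov 27, 1999); the later is Dec 1, 1999.
The award is activated: Dec 1, 1999 + 3 weeks = Dec 22, 1999.

December 22, 1999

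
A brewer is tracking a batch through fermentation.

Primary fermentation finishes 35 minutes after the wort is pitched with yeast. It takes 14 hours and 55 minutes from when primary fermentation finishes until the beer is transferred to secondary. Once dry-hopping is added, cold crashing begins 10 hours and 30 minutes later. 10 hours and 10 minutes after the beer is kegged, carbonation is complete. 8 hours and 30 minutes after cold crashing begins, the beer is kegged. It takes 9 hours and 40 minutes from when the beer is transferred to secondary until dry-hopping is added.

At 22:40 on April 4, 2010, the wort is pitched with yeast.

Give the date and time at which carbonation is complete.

The wort is pitched with yeast: 22:40 Apr 4, 2010.
Primary fermentation finishes: 22:40 Apr 4, 2010 + 35m = 23:15 Apr 4, 2010.
The beer is transferred to secondary: 23:15 Apr 4, 2010 + 14h55m = 14:10 Apr 5, 2010.
Dry-hopping is added: 14:10 Apr 5, 2010 + 9h40m = 23:50 Apr 5, 2010.
Cold crashing begins: 23:50 Apr 5, 2010 + 10h30m = 10:20 Apr 6, 2010.
The beer is kegged: 10:20 Apr 6, 2010 + 8h30m = 18:50 Apr 6, 2010.
Carbonation is complete: 18:50 Apr 6, 2010 + 10h10m = 05:00 Apr 7, 2010.

05:00 on April 7, 2010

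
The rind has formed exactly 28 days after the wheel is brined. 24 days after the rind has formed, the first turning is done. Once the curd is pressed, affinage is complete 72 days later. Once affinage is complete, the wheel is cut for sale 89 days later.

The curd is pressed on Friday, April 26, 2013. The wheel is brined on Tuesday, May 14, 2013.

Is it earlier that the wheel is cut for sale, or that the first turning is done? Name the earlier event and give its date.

The curd is pressed: Apr 26, 2013.
Affinage is complete: Apr 26, 2013 + 72 days = Jul 7, 2013.
The wheel is cut for sale: Jul 7, 2013 + 89 days = Oct 4, 2013.
The wheel is brined: May 14, 2013.
The rind has formed: May 14, 2013 + 28 days = Jun 11, 2013.
The first turning is done: Jun 11, 2013 + 24 days = Jul 5, 2013.
Comparing: the wheel is cut for sale on Oct 4, 2013 vs the first turning is done on Jul 5, 2013. Earlier: the first turning is done.

The first turning is done — Friday, July 5, 2013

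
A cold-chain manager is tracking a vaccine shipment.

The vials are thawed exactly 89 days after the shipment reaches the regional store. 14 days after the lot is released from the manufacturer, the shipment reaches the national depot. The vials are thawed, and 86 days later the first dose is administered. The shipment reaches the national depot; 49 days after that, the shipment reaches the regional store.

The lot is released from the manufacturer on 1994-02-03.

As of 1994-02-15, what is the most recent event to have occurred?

The lot is released from the manufacturer: Feb 3, 1994.
The shipment reaches the national depot: Feb 3, 1994 + 14 days = Feb 17, 1994.
The shipment reaches the regional store: Feb 17, 1994 + 49 days = Apr 7, 1994.
The vials are thawed: Apr 7, 1994 + 89 days = Jul 5, 1994.
The first dose is administered: Jul 5, 1994 + 86 days = Sep 29, 1994.
Feb 15, 1994 falls between when the lot is released from the manufacturer (Feb 3, 1994) and when the shipment reaches the national depot (Feb 17, 1994).

The lot is released from the manufacturer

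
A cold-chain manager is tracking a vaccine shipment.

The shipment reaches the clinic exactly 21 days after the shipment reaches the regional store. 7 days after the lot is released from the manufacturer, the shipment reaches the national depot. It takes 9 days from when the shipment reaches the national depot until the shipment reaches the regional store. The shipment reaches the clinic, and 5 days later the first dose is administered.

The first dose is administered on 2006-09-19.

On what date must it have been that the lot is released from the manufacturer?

The first dose is administered: Sep 19, 2006.
The shipment reaches the clinic: Sep 19, 2006 − 5 days = Sep 14, 2006.
The shipment reaches the regional store: Sep 14, 2006 − 21 days = Aug 24, 2006.
The shipment reaches the national depot: Aug 24, 2006 − 9 days = Aug 15, 2006.
The lot is released from the manufacturer: Aug 15, 2006 − 7 days = Aug 8, 2006.

2006-08-08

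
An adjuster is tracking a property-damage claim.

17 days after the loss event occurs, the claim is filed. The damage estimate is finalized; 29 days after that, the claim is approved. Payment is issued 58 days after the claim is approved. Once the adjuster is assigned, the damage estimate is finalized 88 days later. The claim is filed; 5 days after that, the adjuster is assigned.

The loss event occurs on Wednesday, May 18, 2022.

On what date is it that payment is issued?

The loss event occurs: May 18, 2022.
The claim is filed: May 18, 2022 + 17 days = Jun 4, 2022.
The adjuster is assigned: Jun 4, 2022 + 5 days = Jun 9, 2022.
The damage estimate is finalized: Jun 9, 2022 + 88 days = Sep 5, 2022.
The claim is approved: Sep 5, 2022 + 29 days = Oct 4, 2022.
Payment is issued: Oct 4, 2022 + 58 days = Dec 1, 2022.

Thursday, December 1, 2022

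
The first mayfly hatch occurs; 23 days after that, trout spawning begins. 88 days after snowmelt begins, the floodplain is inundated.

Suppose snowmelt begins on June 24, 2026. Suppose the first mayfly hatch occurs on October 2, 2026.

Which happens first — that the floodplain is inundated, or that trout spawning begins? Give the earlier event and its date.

Snowmelt begins: Jun 24, 2026.
The floodplain is inundated: Jun 24, 2026 + 88 days = Sep 20, 2026.
The first mayfly hatch occurs: Oct 2, 2026.
Trout spawning begins: Oct 2, 2026 + 23 days = Oct 25, 2026.
Comparing: the floodplain is inundated on Sep 20, 2026 vs trout spawning begins on Oct 25, 2026. Earlier: the floodplain is inundated.

The floodplain is inundated — September 20, 2026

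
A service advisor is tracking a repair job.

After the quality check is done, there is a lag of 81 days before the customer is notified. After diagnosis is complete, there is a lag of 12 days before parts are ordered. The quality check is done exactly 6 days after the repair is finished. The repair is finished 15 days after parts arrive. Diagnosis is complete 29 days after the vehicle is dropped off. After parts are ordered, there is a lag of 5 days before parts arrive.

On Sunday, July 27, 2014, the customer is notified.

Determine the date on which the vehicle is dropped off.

Saturday, March 1, 2014

The customer is notified: Jul 27, 2014.
The quality check is done: Jul 27, 2014 − 81 days = May 7, 2014.
The repair is finished: May 7, 2014 − 6 days = May 1, 2014.
Parts arrive: May 1, 2014 − 15 days = Apr 16, 2014.
Parts are ordered: Apr 16, 2014 − 5 days = Apr 11, 2014.
Diagnosis is complete: Apr 11, 2014 − 12 days = Mar 30, 2014.
The vehicle is dropped off: Mar 30, 2014 − 29 days = Mar 1, 2014.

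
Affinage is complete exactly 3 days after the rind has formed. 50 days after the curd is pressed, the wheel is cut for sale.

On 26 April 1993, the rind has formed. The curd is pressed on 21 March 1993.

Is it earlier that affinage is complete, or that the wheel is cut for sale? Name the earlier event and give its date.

The rind has formed: Apr 26, 1993.
Affinage is complete: Apr 26, 1993 + 3 days = Apr 29, 1993.
The curd is pressed: Mar 21, 1993.
The wheel is cut for sale: Mar 21, 1993 + 50 days = May 10, 1993.
Comparing: affinage is complete on Apr 29, 1993 vs the wheel is cut for sale on May 10, 1993. Earlier: affinage is complete.

Affinage is complete — 29 April 1993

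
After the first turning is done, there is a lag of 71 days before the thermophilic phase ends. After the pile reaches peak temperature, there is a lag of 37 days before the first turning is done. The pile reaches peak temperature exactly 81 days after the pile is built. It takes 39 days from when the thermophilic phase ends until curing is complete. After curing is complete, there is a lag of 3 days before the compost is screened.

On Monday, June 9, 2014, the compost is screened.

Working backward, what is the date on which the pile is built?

Monday, October 21, 2013

The compost is screened: Jun 9, 2014.
Curing is complete: Jun 9, 2014 − 3 days = Jun 6, 2014.
The thermophilic phase ends: Jun 6, 2014 − 39 days = Apr 28, 2014.
The first turning is done: Apr 28, 2014 − 71 days = Feb 16, 2014.
The pile reaches peak temperature: Feb 16, 2014 − 37 days = Jan 10, 2014.
The pile is built: Jan 10, 2014 − 81 days = Oct 21, 2013.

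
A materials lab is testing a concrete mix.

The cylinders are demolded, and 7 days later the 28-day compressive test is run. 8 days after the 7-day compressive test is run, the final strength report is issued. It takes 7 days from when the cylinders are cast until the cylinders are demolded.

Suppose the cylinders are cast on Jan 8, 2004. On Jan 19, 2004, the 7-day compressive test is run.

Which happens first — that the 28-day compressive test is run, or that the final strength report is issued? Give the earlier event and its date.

The cylinders are cast: Jan 8, 2004.
The cylinders are demolded: Jan 8, 2004 + 7 days = Jan 15, 2004.
The 28-day compressive test is run: Jan 15, 2004 + 7 days = Jan 22, 2004.
The 7-day compressive test is run: Jan 19, 2004.
The final strength report is issued: Jan 19, 2004 + 8 days = Jan 27, 2004.
Comparing: the 28-day compressive test is run on Jan 22, 2004 vs the final strength report is issued on Jan 27, 2004. Earlier: the 28-day compressive test is run.

The 28-day compressive test is run — Jan 22, 2004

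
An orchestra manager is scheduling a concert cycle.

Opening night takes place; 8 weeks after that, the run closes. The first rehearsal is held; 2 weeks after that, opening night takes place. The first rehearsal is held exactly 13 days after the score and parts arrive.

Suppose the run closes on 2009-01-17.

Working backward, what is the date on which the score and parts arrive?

2008-10-26

The run closes: Jan 17, 2009.
Opening night takes place: Jan 17, 2009 − 8 weeks = Nov 22, 2008.
The first rehearsal is held: Nov 22, 2008 − 2 weeks = Nov 8, 2008.
The score and parts arrive: Nov 8, 2008 − 13 days = Oct 26, 2008.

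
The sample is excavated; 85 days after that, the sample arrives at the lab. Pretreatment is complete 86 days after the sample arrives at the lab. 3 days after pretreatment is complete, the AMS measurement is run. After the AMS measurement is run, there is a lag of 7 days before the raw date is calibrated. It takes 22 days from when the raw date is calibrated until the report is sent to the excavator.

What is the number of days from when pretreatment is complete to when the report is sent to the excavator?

Causal path: pretreatment is complete → the AMS measurement is run → the raw date is calibrated → the report is sent to the excavator.
Total delay along the path: 3 + 7 + 22 = 32 days.

32 days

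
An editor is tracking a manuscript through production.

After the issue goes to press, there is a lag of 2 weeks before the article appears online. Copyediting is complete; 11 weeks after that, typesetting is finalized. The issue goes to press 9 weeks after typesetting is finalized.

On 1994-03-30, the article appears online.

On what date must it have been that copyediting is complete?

1993-10-27

The article appears online: Mar 30, 1994.
The issue goes to press: Mar 30, 1994 − 2 weeks = Mar 16, 1994.
Typesetting is finalized: Mar 16, 1994 − 9 weeks = Jan 12, 1994.
Copyediting is complete: Jan 12, 1994 − 11 weeks = Oct 27, 1993.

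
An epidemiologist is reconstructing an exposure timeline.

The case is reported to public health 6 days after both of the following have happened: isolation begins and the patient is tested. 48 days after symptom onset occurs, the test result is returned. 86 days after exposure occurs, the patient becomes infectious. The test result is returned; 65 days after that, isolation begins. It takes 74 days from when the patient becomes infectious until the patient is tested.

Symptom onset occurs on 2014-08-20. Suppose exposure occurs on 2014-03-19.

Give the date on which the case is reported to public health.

2014-12-17

Symptom onset occurs: Aug 20, 2014.
The test result is returned: Aug 20, 2014 + 48 days = Oct 7, 2014.
Isolation begins: Oct 7, 2014 + 65 days = Dec 11, 2014.
Exposure occurs: Mar 19, 2014.
The patient becomes infectious: Mar 19, 2014 + 86 days = Jun 13, 2014.
The patient is tested: Jun 13, 2014 + 74 days = Aug 26, 2014.
Both prerequisites met — isolation begins (Dec 11, 2014), the patient is tested (Aug 26, 2014); the later is Dec 11, 2014.
The case is reported to public health: Dec 11, 2014 + 6 days = Dec 17, 2014.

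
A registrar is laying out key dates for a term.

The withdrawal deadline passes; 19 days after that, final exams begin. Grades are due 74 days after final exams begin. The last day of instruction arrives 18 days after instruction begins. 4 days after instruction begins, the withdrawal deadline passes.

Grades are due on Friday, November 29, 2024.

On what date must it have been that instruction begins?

Saturday, August 24, 2024

Grades are due: Nov 29, 2024.
Final exams begin: Nov 29, 2024 − 74 days = Sep 16, 2024.
The withdrawal deadline passes: Sep 16, 2024 − 19 days = Aug 28, 2024.
Instruction begins: Aug 28, 2024 − 4 days = Aug 24, 2024.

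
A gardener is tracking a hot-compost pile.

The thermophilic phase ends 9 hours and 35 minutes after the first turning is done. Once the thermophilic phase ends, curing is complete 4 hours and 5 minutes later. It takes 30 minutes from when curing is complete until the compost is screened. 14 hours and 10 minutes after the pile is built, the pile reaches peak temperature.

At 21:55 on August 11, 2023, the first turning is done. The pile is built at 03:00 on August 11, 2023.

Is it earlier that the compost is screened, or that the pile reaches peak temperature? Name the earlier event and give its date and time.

The pile reaches peak temperature — 17:10 on August 11, 2023

The first turning is done: 21:55 Aug 11, 2023.
The thermophilic phase ends: 21:55 Aug 11, 2023 + 9h35m = 07:30 Aug 12, 2023.
Curing is complete: 07:30 Aug 12, 2023 + 4h05m = 11:35 Aug 12, 2023.
The compost is screened: 11:35 Aug 12, 2023 + 30m = 12:05 Aug 12, 2023.
The pile is built: 03:00 Aug 11, 2023.
The pile reaches peak temperature: 03:00 Aug 11, 2023 + 14h10m = 17:10 Aug 11, 2023.
Comparing: the compost is screened at 12:05 Aug 12, 2023 vs the pile reaches peak temperature at 17:10 Aug 11, 2023. Earlier: the pile reaches peak temperature.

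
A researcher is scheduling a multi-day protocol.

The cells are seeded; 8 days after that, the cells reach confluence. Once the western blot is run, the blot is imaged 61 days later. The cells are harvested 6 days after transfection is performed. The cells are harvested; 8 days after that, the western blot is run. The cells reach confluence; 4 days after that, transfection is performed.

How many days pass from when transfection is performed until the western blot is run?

Causal path: transfection is performed → the cells are harvested → the western blot is run.
Total delay along the path: 6 + 8 = 14 days.

14 days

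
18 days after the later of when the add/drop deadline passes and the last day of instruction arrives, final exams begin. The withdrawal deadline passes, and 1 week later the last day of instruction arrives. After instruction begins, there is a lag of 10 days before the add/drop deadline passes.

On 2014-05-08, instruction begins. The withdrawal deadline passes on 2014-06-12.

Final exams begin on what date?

2014-07-07

Instruction begins: May 8, 2014.
The add/drop deadline passes: May 8, 2014 + 10 days = May 18, 2014.
The withdrawal deadline passes: Jun 12, 2014.
The last day of instruction arrives: Jun 12, 2014 + 1 week = Jun 19, 2014.
Both prerequisites met — the add/drop deadline passes (May 18, 2014), the last day of instruction arrives (Jun 19, 2014); the later is Jun 19, 2014.
Final exams begin: Jun 19, 2014 + 18 days = Jul 7, 2014.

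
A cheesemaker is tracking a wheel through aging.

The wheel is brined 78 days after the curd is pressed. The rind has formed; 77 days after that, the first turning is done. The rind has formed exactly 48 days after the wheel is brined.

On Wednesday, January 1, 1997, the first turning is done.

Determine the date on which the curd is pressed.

The first turning is done: Jan 1, 1997.
The rind has formed: Jan 1, 1997 − 77 days = Oct 16, 1996.
The wheel is brined: Oct 16, 1996 − 48 days = Aug 29, 1996.
The curd is pressed: Aug 29, 1996 − 78 days = Jun 12, 1996.

Wednesday, June 12, 1996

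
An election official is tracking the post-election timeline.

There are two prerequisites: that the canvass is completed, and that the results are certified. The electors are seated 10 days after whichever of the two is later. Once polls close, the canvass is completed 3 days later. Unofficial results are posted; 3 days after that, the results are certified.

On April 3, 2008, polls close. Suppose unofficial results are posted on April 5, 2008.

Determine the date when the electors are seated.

Polls close: Apr 3, 2008.
The canvass is completed: Apr 3, 2008 + 3 days = Apr 6, 2008.
Unofficial results are posted: Apr 5, 2008.
The results are certified: Apr 5, 2008 + 3 days = Apr 8, 2008.
Both prerequisites met — the canvass is completed (Apr 6, 2008), the results are certified (Apr 8, 2008); the later is Apr 8, 2008.
The electors are seated: Apr 8, 2008 + 10 days = Apr 18, 2008.

April 18, 2008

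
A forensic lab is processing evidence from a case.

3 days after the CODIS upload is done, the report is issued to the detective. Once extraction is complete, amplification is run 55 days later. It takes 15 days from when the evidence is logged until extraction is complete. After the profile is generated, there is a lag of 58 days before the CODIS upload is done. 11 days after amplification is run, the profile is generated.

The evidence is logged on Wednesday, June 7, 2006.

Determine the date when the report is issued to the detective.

The evidence is logged: Jun 7, 2006.
Extraction is complete: Jun 7, 2006 + 15 days = Jun 22, 2006.
Amplification is run: Jun 22, 2006 + 55 days = Aug 16, 2006.
The profile is generated: Aug 16, 2006 + 11 days = Aug 27, 2006.
The CODIS upload is done: Aug 27, 2006 + 58 days = Oct 24, 2006.
The report is issued to the detective: Oct 24, 2006 + 3 days = Oct 27, 2006.

Friday, October 27, 2006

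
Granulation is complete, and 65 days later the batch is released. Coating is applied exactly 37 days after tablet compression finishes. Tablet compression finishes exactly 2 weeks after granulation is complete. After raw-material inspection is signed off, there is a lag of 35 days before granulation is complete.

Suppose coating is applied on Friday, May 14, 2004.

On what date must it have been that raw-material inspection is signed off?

Wednesday, February 18, 2004

Coating is applied: May 14, 2004.
Tablet compression finishes: May 14, 2004 − 37 days = Apr 7, 2004.
Granulation is complete: Apr 7, 2004 − 2 weeks = Mar 24, 2004.
Raw-material inspection is signed off: Mar 24, 2004 − 35 days = Feb 18, 2004.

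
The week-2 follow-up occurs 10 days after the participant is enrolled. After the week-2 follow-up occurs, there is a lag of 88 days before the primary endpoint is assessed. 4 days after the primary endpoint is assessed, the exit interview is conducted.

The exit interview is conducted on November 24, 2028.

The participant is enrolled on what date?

August 14, 2028

The exit interview is conducted: Nov 24, 2028.
The primary endpoint is assessed: Nov 24, 2028 − 4 days = Nov 20, 2028.
The week-2 follow-up occurs: Nov 20, 2028 − 88 days = Aug 24, 2028.
The participant is enrolled: Aug 24, 2028 − 10 days = Aug 14, 2028.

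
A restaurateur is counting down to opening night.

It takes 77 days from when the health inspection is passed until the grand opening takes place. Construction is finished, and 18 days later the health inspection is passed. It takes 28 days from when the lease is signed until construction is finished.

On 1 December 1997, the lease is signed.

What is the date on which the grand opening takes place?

3 April 1998

The lease is signed: Dec 1, 1997.
Construction is finished: Dec 1, 1997 + 28 days = Dec 29, 1997.
The health inspection is passed: Dec 29, 1997 + 18 days = Jan 16, 1998.
The grand opening takes place: Jan 16, 1998 + 77 days = Apr 3, 1998.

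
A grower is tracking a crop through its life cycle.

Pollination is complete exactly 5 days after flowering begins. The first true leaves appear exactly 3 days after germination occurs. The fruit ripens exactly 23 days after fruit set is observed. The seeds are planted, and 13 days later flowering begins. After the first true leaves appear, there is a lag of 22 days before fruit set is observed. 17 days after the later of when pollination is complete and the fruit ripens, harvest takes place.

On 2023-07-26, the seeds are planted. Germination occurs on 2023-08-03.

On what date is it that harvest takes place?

2023-10-07

The seeds are planted: Jul 26, 2023.
Flowering begins: Jul 26, 2023 + 13 days = Aug 8, 2023.
Pollination is complete: Aug 8, 2023 + 5 days = Aug 13, 2023.
Germination occurs: Aug 3, 2023.
The first true leaves appear: Aug 3, 2023 + 3 days = Aug 6, 2023.
Fruit set is observed: Aug 6, 2023 + 22 days = Aug 28, 2023.
The fruit ripens: Aug 28, 2023 + 23 days = Sep 20, 2023.
Both prerequisites met — pollination is complete (Aug 13, 2023), the fruit ripens (Sep 20, 2023); the later is Sep 20, 2023.
Harvest takes place: Sep 20, 2023 + 17 days = Oct 7, 2023.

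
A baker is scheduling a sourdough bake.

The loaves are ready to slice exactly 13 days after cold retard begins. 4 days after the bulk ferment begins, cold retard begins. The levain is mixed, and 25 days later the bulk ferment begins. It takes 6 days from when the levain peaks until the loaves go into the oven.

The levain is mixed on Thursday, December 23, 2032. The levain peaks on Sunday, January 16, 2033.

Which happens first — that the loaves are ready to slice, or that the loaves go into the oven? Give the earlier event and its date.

The loaves go into the oven — Saturday, January 22, 2033

The levain is mixed: Dec 23, 2032.
The bulk ferment begins: Dec 23, 2032 + 25 days = Jan 17, 2033.
Cold retard begins: Jan 17, 2033 + 4 days = Jan 21, 2033.
The loaves are ready to slice: Jan 21, 2033 + 13 days = Feb 3, 2033.
The levain peaks: Jan 16, 2033.
The loaves go into the oven: Jan 16, 2033 + 6 days = Jan 22, 2033.
Comparing: the loaves are ready to slice on Feb 3, 2033 vs the loaves go into the oven on Jan 22, 2033. Earlier: the loaves go into the oven.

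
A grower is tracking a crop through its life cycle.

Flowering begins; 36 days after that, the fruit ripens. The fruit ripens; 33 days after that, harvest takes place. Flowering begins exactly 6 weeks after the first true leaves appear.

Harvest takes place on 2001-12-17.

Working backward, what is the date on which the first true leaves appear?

Harvest takes place: Dec 17, 2001.
The fruit ripens: Dec 17, 2001 − 33 days = Nov 14, 2001.
Flowering begins: Nov 14, 2001 − 36 days = Oct 9, 2001.
The first true leaves appear: Oct 9, 2001 − 6 weeks = Aug 28, 2001.

2001-08-28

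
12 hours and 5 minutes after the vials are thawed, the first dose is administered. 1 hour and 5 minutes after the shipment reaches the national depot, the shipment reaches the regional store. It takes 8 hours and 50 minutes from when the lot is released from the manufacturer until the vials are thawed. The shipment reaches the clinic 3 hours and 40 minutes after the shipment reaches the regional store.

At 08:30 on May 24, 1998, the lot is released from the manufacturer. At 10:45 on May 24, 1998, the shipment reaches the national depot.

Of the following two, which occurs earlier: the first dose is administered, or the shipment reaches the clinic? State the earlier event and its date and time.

The lot is released from the manufacturer: 08:30 May 24, 1998.
The vials are thawed: 08:30 May 24, 1998 + 8h50m = 17:20 May 24, 1998.
The first dose is administered: 17:20 May 24, 1998 + 12h05m = 05:25 May 25, 1998.
The shipment reaches the national depot: 10:45 May 24, 1998.
The shipment reaches the regional store: 10:45 May 24, 1998 + 1h05m = 11:50 May 24, 1998.
The shipment reaches the clinic: 11:50 May 24, 1998 + 3h40m = 15:30 May 24, 1998.
Comparing: the first dose is administered at 05:25 May 25, 1998 vs the shipment reaches the clinic at 15:30 May 24, 1998. Earlier: the shipment reaches the clinic.

The shipment reaches the clinic — 15:30 on May 24, 1998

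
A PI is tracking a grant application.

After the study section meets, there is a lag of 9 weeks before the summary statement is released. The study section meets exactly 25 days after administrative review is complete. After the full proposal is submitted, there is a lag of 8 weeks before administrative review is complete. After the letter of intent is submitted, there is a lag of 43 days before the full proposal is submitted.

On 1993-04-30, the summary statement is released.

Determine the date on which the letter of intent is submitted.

The summary statement is released: Apr 30, 1993.
The study section meets: Apr 30, 1993 − 9 weeks = Feb 26, 1993.
Administrative review is complete: Feb 26, 1993 − 25 days = Feb 1, 1993.
The full proposal is submitted: Feb 1, 1993 − 8 weeks = Dec 7, 1992.
The letter of intent is submitted: Dec 7, 1992 − 43 days = Oct 25, 1992.

1992-10-25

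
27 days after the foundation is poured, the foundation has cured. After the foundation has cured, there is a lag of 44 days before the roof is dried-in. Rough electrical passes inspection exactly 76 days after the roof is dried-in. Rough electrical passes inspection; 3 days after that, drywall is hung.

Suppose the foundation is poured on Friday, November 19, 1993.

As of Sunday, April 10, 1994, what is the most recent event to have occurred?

The roof is dried-in

The foundation is poured: Nov 19, 1993.
The foundation has cured: Nov 19, 1993 + 27 days = Dec 16, 1993.
The roof is dried-in: Dec 16, 1993 + 44 days = Jan 29, 1994.
Rough electrical passes inspection: Jan 29, 1994 + 76 days = Apr 15, 1994.
Drywall is hung: Apr 15, 1994 + 3 days = Apr 18, 1994.
Apr 10, 1994 falls between when the roof is dried-in (Jan 29, 1994) and when rough electrical passes inspection (Apr 15, 1994).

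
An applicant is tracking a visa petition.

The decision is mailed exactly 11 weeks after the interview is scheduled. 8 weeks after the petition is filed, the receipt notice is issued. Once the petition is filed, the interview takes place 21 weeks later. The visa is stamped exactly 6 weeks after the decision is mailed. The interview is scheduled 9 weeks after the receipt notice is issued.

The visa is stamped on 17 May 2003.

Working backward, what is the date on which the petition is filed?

21 September 2002

The visa is stamped: May 17, 2003.
The decision is mailed: May 17, 2003 − 6 weeks = Apr 5, 2003.
The interview is scheduled: Apr 5, 2003 − 11 weeks = Jan 18, 2003.
The receipt notice is issued: Jan 18, 2003 − 9 weeks = Nov 16, 2002.
The petition is filed: Nov 16, 2002 − 8 weeks = Sep 21, 2002.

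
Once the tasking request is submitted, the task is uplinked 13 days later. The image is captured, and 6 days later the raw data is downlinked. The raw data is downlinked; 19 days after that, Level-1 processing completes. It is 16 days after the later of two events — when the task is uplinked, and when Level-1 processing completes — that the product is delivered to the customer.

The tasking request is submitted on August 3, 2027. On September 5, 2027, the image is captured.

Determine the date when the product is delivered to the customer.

The tasking request is submitted: Aug 3, 2027.
The task is uplinked: Aug 3, 2027 + 13 days = Aug 16, 2027.
The image is captured: Sep 5, 2027.
The raw data is downlinked: Sep 5, 2027 + 6 days = Sep 11, 2027.
Level-1 processing completes: Sep 11, 2027 + 19 days = Sep 30, 2027.
Both prerequisites met — the task is uplinked (Aug 16, 2027), Level-1 processing completes (Sep 30, 2027); the later is Sep 30, 2027.
The product is delivered to the customer: Sep 30, 2027 + 16 days = Oct 16, 2027.

October 16, 2027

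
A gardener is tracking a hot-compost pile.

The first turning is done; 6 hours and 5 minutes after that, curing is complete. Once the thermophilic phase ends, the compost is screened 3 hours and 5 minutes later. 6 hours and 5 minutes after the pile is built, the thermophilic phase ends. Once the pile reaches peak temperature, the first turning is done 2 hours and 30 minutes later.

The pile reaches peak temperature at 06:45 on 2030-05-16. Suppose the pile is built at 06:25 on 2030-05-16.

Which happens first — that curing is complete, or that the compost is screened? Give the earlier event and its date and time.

Curing is complete — 15:20 on 2030-05-16

The pile reaches peak temperature: 06:45 May 16, 2030.
The first turning is done: 06:45 May 16, 2030 + 2h30m = 09:15 May 16, 2030.
Curing is complete: 09:15 May 16, 2030 + 6h05m = 15:20 May 16, 2030.
The pile is built: 06:25 May 16, 2030.
The thermophilic phase ends: 06:25 May 16, 2030 + 6h05m = 12:30 May 16, 2030.
The compost is screened: 12:30 May 16, 2030 + 3h05m = 15:35 May 16, 2030.
Comparing: curing is complete at 15:20 May 16, 2030 vs the compost is screened at 15:35 May 16, 2030. Earlier: curing is complete.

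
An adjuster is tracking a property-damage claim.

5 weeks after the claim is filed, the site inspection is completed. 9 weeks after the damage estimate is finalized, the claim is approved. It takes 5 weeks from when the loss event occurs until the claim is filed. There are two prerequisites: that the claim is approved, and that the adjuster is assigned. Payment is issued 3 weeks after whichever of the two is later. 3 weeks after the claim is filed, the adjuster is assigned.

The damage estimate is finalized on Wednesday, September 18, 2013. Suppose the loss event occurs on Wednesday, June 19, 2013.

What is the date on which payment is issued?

The damage estimate is finalized: Sep 18, 2013.
The claim is approved: Sep 18, 2013 + 9 weeks = Nov 20, 2013.
The loss event occurs: Jun 19, 2013.
The claim is filed: Jun 19, 2013 + 5 weeks = Jul 24, 2013.
The adjuster is assigned: Jul 24, 2013 + 3 weeks = Aug 14, 2013.
Both prerequisites met — the claim is approved (Nov 20, 2013), the adjuster is assigned (Aug 14, 2013); the later is Nov 20, 2013.
Payment is issued: Nov 20, 2013 + 3 weeks = Dec 11, 2013.

Wednesday, December 11, 2013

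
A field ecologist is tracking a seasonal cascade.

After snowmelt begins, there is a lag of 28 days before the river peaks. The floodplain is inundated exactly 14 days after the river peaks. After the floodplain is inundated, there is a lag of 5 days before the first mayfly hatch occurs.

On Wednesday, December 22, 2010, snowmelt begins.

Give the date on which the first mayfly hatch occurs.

Monday, February 7, 2011

Snowmelt begins: Dec 22, 2010.
The river peaks: Dec 22, 2010 + 28 days = Jan 19, 2011.
The floodplain is inundated: Jan 19, 2011 + 14 days = Feb 2, 2011.
The first mayfly hatch occurs: Feb 2, 2011 + 5 days = Feb 7, 2011.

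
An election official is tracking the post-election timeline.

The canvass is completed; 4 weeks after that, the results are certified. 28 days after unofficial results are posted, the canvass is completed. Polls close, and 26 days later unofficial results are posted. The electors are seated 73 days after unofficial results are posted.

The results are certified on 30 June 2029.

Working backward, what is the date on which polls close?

9 April 2029

The results are certified: Jun 30, 2029.
The canvass is completed: Jun 30, 2029 − 4 weeks = Jun 2, 2029.
Unofficial results are posted: Jun 2, 2029 − 28 days = May 5, 2029.
Polls close: May 5, 2029 − 26 days = Apr 9, 2029.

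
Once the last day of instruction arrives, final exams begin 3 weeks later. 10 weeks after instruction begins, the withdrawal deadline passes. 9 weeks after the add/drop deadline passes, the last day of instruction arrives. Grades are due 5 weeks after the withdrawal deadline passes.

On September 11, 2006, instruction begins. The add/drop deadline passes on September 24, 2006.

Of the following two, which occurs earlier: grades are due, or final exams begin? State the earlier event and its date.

Instruction begins: Sep 11, 2006.
The withdrawal deadline passes: Sep 11, 2006 + 10 weeks = Nov 20, 2006.
Grades are due: Nov 20, 2006 + 5 weeks = Dec 25, 2006.
The add/drop deadline passes: Sep 24, 2006.
The last day of instruction arrives: Sep 24, 2006 + 9 weeks = Nov 26, 2006.
Final exams begin: Nov 26, 2006 + 3 weeks = Dec 17, 2006.
Comparing: grades are due on Dec 25, 2006 vs final exams begin on Dec 17, 2006. Earlier: final exams begin.

Final exams begin — December 17, 2006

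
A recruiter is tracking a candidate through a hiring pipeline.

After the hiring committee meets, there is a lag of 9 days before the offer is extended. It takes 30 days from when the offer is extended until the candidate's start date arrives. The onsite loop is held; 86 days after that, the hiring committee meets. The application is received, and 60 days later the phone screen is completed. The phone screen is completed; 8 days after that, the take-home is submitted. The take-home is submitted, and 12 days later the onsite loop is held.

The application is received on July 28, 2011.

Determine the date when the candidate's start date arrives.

The application is received: Jul 28, 2011.
The phone screen is completed: Jul 28, 2011 + 60 days = Sep 26, 2011.
The take-home is submitted: Sep 26, 2011 + 8 days = Oct 4, 2011.
The onsite loop is held: Oct 4, 2011 + 12 days = Oct 16, 2011.
The hiring committee meets: Oct 16, 2011 + 86 days = Jan 10, 2012.
The offer is extended: Jan 10, 2012 + 9 days = Jan 19, 2012.
The candidate's start date arrives: Jan 19, 2012 + 30 days = Feb 18, 2012.

February 18, 2012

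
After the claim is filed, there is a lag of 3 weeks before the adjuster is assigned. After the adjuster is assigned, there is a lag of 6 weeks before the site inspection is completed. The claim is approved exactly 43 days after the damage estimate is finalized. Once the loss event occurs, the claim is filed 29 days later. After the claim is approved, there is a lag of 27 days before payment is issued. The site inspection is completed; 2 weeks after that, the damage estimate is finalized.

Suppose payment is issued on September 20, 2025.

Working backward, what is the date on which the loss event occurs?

Payment is issued: Sep 20, 2025.
The claim is approved: Sep 20, 2025 − 27 days = Aug 24, 2025.
The damage estimate is finalized: Aug 24, 2025 − 43 days = Jul 12, 2025.
The site inspection is completed: Jul 12, 2025 − 2 weeks = Jun 28, 2025.
The adjuster is assigned: Jun 28, 2025 − 6 weeks = May 17, 2025.
The claim is filed: May 17, 2025 − 3 weeks = Apr 26, 2025.
The loss event occurs: Apr 26, 2025 − 29 days = Mar 28, 2025.

March 28, 2025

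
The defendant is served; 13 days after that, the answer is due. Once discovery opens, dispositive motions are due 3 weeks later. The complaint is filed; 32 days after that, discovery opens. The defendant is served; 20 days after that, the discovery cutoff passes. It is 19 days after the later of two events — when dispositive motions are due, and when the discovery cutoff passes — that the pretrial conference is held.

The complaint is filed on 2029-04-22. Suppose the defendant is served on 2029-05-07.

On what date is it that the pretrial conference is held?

2029-07-03

The complaint is filed: Apr 22, 2029.
Discovery opens: Apr 22, 2029 + 32 days = May 24, 2029.
Dispositive motions are due: May 24, 2029 + 3 weeks = Jun 14, 2029.
The defendant is served: May 7, 2029.
The discovery cutoff passes: May 7, 2029 + 20 days = May 27, 2029.
Both prerequisites met — dispositive motions are due (Jun 14, 2029), the discovery cutoff passes (May 27, 2029); the later is Jun 14, 2029.
The pretrial conference is held: Jun 14, 2029 + 19 days = Jul 3, 2029.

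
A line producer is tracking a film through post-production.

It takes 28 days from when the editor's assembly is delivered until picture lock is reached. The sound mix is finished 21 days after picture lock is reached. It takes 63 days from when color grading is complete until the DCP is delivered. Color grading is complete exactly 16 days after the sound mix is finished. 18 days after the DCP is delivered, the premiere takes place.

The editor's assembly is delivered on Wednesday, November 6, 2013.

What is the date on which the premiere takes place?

Tuesday, April 1, 2014

The editor's assembly is delivered: Nov 6, 2013.
Picture lock is reached: Nov 6, 2013 + 28 days = Dec 4, 2013.
The sound mix is finished: Dec 4, 2013 + 21 days = Dec 25, 2013.
Color grading is complete: Dec 25, 2013 + 16 days = Jan 10, 2014.
The DCP is delivered: Jan 10, 2014 + 63 days = Mar 14, 2014.
The premiere takes place: Mar 14, 2014 + 18 days = Apr 1, 2014.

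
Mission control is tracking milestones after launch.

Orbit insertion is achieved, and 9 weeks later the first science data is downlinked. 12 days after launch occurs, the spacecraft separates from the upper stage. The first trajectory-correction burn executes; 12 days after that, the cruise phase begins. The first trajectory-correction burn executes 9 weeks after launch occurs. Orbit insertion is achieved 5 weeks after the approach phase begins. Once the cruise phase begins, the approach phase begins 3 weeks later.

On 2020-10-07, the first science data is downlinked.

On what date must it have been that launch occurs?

2020-03-27

The first science data is downlinked: Oct 7, 2020.
Orbit insertion is achieved: Oct 7, 2020 − 9 weeks = Aug 5, 2020.
The approach phase begins: Aug 5, 2020 − 5 weeks = Jul 1, 2020.
The cruise phase begins: Jul 1, 2020 − 3 weeks = Jun 10, 2020.
The first trajectory-correction burn executes: Jun 10, 2020 − 12 days = May 29, 2020.
Launch occurs: May 29, 2020 − 9 weeks = Mar 27, 2020.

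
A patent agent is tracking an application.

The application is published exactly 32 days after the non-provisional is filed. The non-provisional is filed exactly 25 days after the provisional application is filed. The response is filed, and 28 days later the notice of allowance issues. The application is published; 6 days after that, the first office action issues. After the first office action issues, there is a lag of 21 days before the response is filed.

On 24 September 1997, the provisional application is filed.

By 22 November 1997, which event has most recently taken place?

The provisional application is filed: Sep 24, 1997.
The non-provisional is filed: Sep 24, 1997 + 25 days = Oct 19, 1997.
The application is published: Oct 19, 1997 + 32 days = Nov 20, 1997.
The first office action issues: Nov 20, 1997 + 6 days = Nov 26, 1997.
The response is filed: Nov 26, 1997 + 21 days = Dec 17, 1997.
The notice of allowance issues: Dec 17, 1997 + 28 days = Jan 14, 1998.
Nov 22, 1997 falls between when the application is published (Nov 20, 1997) and when the first office action issues (Nov 26, 1997).

The application is published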